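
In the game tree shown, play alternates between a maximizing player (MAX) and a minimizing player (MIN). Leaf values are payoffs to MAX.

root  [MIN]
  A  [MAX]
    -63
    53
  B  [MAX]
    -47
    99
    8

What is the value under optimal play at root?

A (MAX): max(-63, 53) = 53
B (MAX): max(-47, 99, 8) = 99
root (MIN): min(53, 99) = 53

53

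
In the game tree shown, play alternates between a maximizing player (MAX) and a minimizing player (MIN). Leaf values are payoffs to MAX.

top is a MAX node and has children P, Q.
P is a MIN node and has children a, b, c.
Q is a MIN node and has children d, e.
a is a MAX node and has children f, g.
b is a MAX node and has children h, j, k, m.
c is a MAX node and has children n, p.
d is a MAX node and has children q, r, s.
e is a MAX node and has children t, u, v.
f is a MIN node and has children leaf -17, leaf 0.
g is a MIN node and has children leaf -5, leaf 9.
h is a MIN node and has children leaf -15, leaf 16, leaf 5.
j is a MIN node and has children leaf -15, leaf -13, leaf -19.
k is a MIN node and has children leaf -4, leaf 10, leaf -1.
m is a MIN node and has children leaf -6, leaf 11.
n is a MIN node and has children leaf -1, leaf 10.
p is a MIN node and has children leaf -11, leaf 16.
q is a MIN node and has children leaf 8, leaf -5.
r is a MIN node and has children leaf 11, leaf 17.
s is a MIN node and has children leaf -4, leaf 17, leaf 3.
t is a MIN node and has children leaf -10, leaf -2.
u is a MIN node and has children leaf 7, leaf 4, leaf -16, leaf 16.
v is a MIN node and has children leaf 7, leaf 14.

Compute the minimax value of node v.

7

v (MIN): min(7, 14) = 7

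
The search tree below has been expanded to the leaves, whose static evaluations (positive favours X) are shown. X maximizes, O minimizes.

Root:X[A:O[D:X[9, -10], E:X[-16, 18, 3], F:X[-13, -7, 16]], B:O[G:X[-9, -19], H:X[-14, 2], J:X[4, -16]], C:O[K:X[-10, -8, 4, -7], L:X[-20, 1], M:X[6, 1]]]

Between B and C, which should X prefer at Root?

C

G (X): max(-9, -19) = -9
H (X): max(-14, 2) = 2
J (X): max(4, -16) = 4
B (O): min(-9, 2, 4) = -9
K (X): max(-10, -8, 4, -7) = 4
L (X): max(-20, 1) = 1
M (X): max(6, 1) = 6
C (O): min(4, 1, 6) = 1
X prefers the higher value; B=-9, C=1. C is better since 1 > -9.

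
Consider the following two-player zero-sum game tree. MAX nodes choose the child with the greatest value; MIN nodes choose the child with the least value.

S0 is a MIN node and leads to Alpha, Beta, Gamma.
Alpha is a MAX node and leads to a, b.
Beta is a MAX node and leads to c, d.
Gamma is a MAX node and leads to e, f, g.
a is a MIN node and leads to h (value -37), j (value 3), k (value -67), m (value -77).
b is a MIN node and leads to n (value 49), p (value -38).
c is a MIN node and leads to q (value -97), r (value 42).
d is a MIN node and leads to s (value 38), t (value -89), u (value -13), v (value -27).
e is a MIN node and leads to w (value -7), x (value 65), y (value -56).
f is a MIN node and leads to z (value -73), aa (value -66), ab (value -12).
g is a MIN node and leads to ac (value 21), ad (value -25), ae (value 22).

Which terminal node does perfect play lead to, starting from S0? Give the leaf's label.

t

a (MIN): min(-37, 3, -67, -77) = -77
b (MIN): min(49, -38) = -38
Alpha (MAX): max(-77, -38) = -38
c (MIN): min(-97, 42) = -97
d (MIN): min(38, -89, -13, -27) = -89
Beta (MAX): max(-97, -89) = -89
e (MIN): min(-7, 65, -56) = -56
f (MIN): min(-73, -66, -12) = -73
g (MIN): min(21, -25, 22) = -25
Gamma (MAX): max(-56, -73, -25) = -25
S0 (MIN): min(-38, -89, -25) = -89
At S0, MIN picks Beta (lowest: -89).
At Beta, MAX picks d (highest: -89).
At d, MIN picks t (lowest: -89).
Terminal value -89.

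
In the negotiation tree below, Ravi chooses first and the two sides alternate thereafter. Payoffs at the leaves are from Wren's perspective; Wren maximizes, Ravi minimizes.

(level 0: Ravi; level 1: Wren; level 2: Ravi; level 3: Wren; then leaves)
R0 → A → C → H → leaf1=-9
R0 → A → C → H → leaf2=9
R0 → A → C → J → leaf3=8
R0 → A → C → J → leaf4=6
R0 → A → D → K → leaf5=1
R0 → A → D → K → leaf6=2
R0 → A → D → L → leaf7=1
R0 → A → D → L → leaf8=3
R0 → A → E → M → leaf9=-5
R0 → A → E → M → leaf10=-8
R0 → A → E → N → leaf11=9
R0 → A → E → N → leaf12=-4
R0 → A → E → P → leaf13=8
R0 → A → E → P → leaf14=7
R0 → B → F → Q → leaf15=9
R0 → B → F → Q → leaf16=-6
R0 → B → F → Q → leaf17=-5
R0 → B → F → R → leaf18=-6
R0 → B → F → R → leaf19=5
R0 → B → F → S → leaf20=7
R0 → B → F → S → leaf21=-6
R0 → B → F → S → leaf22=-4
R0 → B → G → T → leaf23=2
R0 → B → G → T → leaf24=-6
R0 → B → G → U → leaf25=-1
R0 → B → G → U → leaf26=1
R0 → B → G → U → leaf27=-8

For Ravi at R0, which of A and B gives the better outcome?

H (Wren): max(-9, 9) = 9
J (Wren): max(8, 6) = 8
C (Ravi): min(9, 8) = 8
K (Wren): max(1, 2) = 2
L (Wren): max(1, 3) = 3
D (Ravi): min(2, 3) = 2
M (Wren): max(-5, -8) = -5
N (Wren): max(9, -4) = 9
P (Wren): max(8, 7) = 8
E (Ravi): min(-5, 9, 8) = -5
A (Wren): max(8, 2, -5) = 8
Q (Wren): max(9, -6, -5) = 9
R (Wren): max(-6, 5) = 5
S (Wren): max(7, -6, -4) = 7
F (Ravi): min(9, 5, 7) = 5
T (Wren): max(2, -6) = 2
U (Wren): max(-1, 1, -8) = 1
G (Ravi): min(2, 1) = 1
B (Wren): max(5, 1) = 5
Ravi prefers the lower value; A=8, B=5. B is better since 5 < 8.

B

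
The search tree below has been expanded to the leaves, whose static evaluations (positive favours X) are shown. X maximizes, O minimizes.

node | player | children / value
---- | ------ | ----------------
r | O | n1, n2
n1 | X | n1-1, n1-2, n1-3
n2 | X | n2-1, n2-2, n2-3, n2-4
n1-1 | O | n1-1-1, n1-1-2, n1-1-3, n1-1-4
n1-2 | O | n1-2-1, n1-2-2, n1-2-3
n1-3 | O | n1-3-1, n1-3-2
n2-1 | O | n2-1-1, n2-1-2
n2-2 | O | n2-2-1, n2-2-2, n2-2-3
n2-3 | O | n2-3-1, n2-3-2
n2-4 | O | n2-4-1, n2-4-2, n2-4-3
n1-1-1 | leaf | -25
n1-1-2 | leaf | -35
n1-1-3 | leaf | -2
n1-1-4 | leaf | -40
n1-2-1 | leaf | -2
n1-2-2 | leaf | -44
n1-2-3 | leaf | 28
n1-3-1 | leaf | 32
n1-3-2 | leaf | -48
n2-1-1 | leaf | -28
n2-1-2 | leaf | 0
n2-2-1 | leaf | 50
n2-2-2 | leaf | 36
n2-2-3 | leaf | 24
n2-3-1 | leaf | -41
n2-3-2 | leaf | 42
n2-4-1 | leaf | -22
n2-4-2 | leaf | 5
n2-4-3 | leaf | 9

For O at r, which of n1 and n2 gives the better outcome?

n1

n1-1 (O): min(-25, -35, -2, -40) = -40
n1-2 (O): min(-2, -44, 28) = -44
n1-3 (O): min(32, -48) = -48
n1 (X): max(-40, -44, -48) = -40
n2-1 (O): min(-28, 0) = -28
n2-2 (O): min(50, 36, 24) = 24
n2-3 (O): min(-41, 42) = -41
n2-4 (O): min(-22, 5, 9) = -22
n2 (X): max(-28, 24, -41, -22) = 24
O prefers the lower value; n1=-40, n2=24. n1 is better since -40 < 24.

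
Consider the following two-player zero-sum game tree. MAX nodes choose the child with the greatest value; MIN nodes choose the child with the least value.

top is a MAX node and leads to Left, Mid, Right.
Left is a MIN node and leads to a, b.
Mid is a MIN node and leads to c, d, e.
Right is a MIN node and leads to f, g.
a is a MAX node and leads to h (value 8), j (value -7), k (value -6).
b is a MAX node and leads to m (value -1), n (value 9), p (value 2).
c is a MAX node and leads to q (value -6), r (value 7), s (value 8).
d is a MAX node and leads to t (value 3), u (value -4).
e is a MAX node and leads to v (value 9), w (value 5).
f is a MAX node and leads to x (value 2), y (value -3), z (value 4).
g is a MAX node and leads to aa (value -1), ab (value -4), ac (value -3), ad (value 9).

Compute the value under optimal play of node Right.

4

f (MAX): max(2, -3, 4) = 4
g (MAX): max(-1, -4, -3, 9) = 9
Right (MIN): min(4, 9) = 4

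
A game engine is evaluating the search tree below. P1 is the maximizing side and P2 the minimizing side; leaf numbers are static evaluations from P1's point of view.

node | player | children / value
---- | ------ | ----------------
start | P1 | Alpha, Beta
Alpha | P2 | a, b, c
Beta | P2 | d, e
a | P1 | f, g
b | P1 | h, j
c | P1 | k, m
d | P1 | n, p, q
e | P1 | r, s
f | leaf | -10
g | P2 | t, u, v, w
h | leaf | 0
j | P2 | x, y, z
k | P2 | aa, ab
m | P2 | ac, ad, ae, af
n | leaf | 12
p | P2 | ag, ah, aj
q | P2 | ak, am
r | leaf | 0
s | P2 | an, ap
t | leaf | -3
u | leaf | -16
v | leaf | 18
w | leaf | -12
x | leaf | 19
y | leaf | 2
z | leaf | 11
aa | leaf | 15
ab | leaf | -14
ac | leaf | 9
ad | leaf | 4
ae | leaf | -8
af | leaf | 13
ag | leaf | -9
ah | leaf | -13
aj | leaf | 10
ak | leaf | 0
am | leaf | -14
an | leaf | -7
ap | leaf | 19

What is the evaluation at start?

g (P2): min(-3, -16, 18, -12) = -16
a (P1): max(-10, -16) = -10
j (P2): min(19, 2, 11) = 2
b (P1): max(0, 2) = 2
k (P2): min(15, -14) = -14
m (P2): min(9, 4, -8, 13) = -8
c (P1): max(-14, -8) = -8
Alpha (P2): min(-10, 2, -8) = -10
p (P2): min(-9, -13, 10) = -13
q (P2): min(0, -14) = -14
d (P1): max(12, -13, -14) = 12
s (P2): min(-7, 19) = -7
e (P1): max(0, -7) = 0
Beta (P2): min(12, 0) = 0
start (P1): max(-10, 0) = 0

0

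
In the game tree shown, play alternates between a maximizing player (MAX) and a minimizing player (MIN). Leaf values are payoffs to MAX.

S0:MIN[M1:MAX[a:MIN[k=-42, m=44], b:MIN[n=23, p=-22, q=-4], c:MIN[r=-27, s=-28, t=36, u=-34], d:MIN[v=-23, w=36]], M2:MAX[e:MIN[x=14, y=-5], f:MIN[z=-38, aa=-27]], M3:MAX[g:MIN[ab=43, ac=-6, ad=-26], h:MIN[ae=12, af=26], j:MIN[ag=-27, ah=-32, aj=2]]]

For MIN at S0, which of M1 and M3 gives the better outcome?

M1

a (MIN): min(-42, 44) = -42
b (MIN): min(23, -22, -4) = -22
c (MIN): min(-27, -28, 36, -34) = -34
d (MIN): min(-23, 36) = -23
M1 (MAX): max(-42, -22, -34, -23) = -22
g (MIN): min(43, -6, -26) = -26
h (MIN): min(12, 26) = 12
j (MIN): min(-27, -32, 2) = -32
M3 (MAX): max(-26, 12, -32) = 12
MIN prefers the lower value; M1=-22, M3=12. M1 is better since -22 < 12.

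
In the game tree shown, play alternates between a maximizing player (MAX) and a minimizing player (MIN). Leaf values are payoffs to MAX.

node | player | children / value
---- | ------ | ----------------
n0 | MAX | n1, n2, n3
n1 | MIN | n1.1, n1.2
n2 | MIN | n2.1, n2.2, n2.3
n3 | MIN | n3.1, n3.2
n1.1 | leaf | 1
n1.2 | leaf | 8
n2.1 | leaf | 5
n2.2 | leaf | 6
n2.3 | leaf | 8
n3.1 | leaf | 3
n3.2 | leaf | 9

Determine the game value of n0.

n1 (MIN): min(1, 8) = 1
n2 (MIN): min(5, 6, 8) = 5
n3 (MIN): min(3, 9) = 3
n0 (MAX): max(1, 5, 3) = 5

5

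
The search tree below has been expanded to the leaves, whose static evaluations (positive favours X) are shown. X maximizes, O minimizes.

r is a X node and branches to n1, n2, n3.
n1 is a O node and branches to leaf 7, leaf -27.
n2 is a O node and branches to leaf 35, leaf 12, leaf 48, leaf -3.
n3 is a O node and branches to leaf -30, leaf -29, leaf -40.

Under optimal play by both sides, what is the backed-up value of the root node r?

-3

n1 (O): min(7, -27) = -27
n2 (O): min(35, 12, 48, -3) = -3
n3 (O): min(-30, -29, -40) = -40
r (X): max(-27, -3, -40) = -3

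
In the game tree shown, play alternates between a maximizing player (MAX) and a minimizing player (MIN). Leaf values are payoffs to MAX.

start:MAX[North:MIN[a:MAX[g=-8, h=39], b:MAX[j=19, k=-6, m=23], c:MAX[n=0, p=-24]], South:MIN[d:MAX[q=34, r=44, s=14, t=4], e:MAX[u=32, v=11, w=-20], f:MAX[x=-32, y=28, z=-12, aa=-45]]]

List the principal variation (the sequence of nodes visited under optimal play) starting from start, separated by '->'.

a (MAX): max(-8, 39) = 39
b (MAX): max(19, -6, 23) = 23
c (MAX): max(0, -24) = 0
North (MIN): min(39, 23, 0) = 0
d (MAX): max(34, 44, 14, 4) = 44
e (MAX): max(32, 11, -20) = 32
f (MAX): max(-32, 28, -12, -45) = 28
South (MIN): min(44, 32, 28) = 28
start (MAX): max(0, 28) = 28
At start, MAX picks South (highest: 28).
At South, MIN picks f (lowest: 28).
At f, MAX picks y (highest: 28).
Terminal value 28.

start -> South -> f -> y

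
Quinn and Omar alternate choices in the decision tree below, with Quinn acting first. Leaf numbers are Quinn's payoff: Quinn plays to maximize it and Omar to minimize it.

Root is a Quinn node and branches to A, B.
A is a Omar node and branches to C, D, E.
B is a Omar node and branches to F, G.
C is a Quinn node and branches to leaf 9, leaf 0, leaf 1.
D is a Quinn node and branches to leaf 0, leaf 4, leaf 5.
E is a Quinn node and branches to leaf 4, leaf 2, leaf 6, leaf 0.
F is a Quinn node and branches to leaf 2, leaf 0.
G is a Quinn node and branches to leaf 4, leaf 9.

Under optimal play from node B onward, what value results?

F (Quinn): max(2, 0) = 2
G (Quinn): max(4, 9) = 9
B (Omar): min(2, 9) = 2

2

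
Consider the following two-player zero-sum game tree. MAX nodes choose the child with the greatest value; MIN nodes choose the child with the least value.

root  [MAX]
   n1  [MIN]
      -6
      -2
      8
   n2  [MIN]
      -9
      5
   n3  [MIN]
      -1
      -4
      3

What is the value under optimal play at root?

n1 (MIN): min(-6, -2, 8) = -6
n2 (MIN): min(-9, 5) = -9
n3 (MIN): min(-1, -4, 3) = -4
root (MAX): max(-6, -9, -4) = -4

-4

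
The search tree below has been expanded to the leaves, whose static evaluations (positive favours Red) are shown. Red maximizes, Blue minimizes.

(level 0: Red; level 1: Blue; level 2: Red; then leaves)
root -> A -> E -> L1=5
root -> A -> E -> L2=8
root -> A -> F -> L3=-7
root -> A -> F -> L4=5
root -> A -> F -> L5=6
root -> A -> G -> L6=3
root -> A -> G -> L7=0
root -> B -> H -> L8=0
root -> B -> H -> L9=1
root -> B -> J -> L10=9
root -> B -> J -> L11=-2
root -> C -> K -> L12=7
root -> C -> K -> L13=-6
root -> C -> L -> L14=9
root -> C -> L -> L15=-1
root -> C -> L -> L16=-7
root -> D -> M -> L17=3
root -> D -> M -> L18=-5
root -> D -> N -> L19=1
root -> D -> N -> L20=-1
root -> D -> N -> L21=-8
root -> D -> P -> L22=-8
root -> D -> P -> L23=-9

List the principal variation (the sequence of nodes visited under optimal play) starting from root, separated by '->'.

E (Red): max(5, 8) = 8
F (Red): max(-7, 5, 6) = 6
G (Red): max(3, 0) = 3
A (Blue): min(8, 6, 3) = 3
H (Red): max(0, 1) = 1
J (Red): max(9, -2) = 9
B (Blue): min(1, 9) = 1
K (Red): max(7, -6) = 7
L (Red): max(9, -1, -7) = 9
C (Blue): min(7, 9) = 7
M (Red): max(3, -5) = 3
N (Red): max(1, -1, -8) = 1
P (Red): max(-8, -9) = -8
D (Blue): min(3, 1, -8) = -8
root (Red): max(3, 1, 7, -8) = 7
At root, Red picks C (highest: 7).
At C, Blue picks K (lowest: 7).
At K, Red picks L12 (highest: 7).
Terminal value 7.

root -> C -> K -> L12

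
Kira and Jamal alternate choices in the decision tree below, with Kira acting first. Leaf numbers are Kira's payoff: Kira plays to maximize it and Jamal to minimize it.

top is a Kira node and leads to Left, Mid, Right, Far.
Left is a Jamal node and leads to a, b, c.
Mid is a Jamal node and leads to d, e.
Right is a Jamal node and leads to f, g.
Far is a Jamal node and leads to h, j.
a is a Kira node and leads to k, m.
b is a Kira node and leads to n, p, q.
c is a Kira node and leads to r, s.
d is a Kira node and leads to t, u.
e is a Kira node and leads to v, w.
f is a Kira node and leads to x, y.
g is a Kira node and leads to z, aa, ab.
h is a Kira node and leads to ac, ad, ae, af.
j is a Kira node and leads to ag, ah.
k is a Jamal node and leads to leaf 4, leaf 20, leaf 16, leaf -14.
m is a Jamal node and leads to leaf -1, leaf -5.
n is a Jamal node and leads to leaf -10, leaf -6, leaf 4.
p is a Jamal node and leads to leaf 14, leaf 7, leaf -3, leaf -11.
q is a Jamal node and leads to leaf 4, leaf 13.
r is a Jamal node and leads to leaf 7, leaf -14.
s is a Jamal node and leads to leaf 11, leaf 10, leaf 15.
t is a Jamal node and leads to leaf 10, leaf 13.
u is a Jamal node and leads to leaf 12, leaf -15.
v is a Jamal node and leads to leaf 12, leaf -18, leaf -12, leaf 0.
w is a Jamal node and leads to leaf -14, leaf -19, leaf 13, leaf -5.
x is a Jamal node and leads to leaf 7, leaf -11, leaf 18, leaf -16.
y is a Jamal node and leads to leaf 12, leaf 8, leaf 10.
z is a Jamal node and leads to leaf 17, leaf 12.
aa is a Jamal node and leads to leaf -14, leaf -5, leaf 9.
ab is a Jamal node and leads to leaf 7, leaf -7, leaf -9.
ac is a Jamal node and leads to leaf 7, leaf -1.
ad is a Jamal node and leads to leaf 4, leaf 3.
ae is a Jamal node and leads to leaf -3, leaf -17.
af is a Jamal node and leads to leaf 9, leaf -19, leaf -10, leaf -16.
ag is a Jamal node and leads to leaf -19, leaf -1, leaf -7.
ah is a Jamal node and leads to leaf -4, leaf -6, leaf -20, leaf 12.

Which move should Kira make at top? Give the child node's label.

k (Jamal): min(4, 20, 16, -14) = -14
m (Jamal): min(-1, -5) = -5
a (Kira): max(-14, -5) = -5
n (Jamal): min(-10, -6, 4) = -10
p (Jamal): min(14, 7, -3, -11) = -11
q (Jamal): min(4, 13) = 4
b (Kira): max(-10, -11, 4) = 4
r (Jamal): min(7, -14) = -14
s (Jamal): min(11, 10, 15) = 10
c (Kira): max(-14, 10) = 10
Left (Jamal): min(-5, 4, 10) = -5
t (Jamal): min(10, 13) = 10
u (Jamal): min(12, -15) = -15
d (Kira): max(10, -15) = 10
v (Jamal): min(12, -18, -12, 0) = -18
w (Jamal): min(-14, -19, 13, -5) = -19
e (Kira): max(-18, -19) = -18
Mid (Jamal): min(10, -18) = -18
x (Jamal): min(7, -11, 18, -16) = -16
y (Jamal): min(12, 8, 10) = 8
f (Kira): max(-16, 8) = 8
z (Jamal): min(17, 12) = 12
aa (Jamal): min(-14, -5, 9) = -14
ab (Jamal): min(7, -7, -9) = -9
g (Kira): max(12, -14, -9) = 12
Right (Jamal): min(8, 12) = 8
ac (Jamal): min(7, -1) = -1
ad (Jamal): min(4, 3) = 3
ae (Jamal): min(-3, -17) = -17
af (Jamal): min(9, -19, -10, -16) = -19
h (Kira): max(-1, 3, -17, -19) = 3
ag (Jamal): min(-19, -1, -7) = -19
ah (Jamal): min(-4, -6, -20, 12) = -20
j (Kira): max(-19, -20) = -19
Far (Jamal): min(3, -19) = -19
top (Kira): max(-5, -18, 8, -19) = 8
Kira at top wants the highest of {Left=-5, Mid=-18, Right=8, Far=-19}, so chooses Right.

Right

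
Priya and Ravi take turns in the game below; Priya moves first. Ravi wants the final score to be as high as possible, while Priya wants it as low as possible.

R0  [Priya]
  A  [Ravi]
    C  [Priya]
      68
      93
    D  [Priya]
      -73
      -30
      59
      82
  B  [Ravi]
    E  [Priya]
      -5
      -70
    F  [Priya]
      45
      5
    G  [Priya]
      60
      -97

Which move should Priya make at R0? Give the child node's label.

B

C (Priya): min(68, 93) = 68
D (Priya): min(-73, -30, 59, 82) = -73
A (Ravi): max(68, -73) = 68
E (Priya): min(-5, -70) = -70
F (Priya): min(45, 5) = 5
G (Priya): min(60, -97) = -97
B (Ravi): max(-70, 5, -97) = 5
R0 (Priya): min(68, 5) = 5
Priya at R0 wants the lowest of {A=68, B=5}, so chooses B.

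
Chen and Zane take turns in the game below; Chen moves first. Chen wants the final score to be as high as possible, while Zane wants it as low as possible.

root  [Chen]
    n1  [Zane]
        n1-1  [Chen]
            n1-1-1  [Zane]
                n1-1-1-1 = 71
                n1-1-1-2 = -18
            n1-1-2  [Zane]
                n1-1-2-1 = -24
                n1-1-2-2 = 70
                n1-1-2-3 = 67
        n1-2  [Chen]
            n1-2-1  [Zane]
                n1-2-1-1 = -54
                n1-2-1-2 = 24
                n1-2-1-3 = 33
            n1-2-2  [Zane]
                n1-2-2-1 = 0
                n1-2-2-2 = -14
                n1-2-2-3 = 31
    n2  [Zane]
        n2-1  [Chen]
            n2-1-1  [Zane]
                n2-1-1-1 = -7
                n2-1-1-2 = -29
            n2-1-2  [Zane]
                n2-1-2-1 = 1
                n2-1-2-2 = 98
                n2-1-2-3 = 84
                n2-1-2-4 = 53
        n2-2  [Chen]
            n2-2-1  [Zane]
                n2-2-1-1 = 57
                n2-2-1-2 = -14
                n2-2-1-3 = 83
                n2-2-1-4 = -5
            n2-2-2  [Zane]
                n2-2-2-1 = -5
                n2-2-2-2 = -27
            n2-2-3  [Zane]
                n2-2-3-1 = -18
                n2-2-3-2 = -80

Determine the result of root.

-14

n1-1-1 (Zane): min(71, -18) = -18
n1-1-2 (Zane): min(-24, 70, 67) = -24
n1-1 (Chen): max(-18, -24) = -18
n1-2-1 (Zane): min(-54, 24, 33) = -54
n1-2-2 (Zane): min(0, -14, 31) = -14
n1-2 (Chen): max(-54, -14) = -14
n1 (Zane): min(-18, -14) = -18
n2-1-1 (Zane): min(-7, -29) = -29
n2-1-2 (Zane): min(1, 98, 84, 53) = 1
n2-1 (Chen): max(-29, 1) = 1
n2-2-1 (Zane): min(57, -14, 83, -5) = -14
n2-2-2 (Zane): min(-5, -27) = -27
n2-2-3 (Zane): min(-18, -80) = -80
n2-2 (Chen): max(-14, -27, -80) = -14
n2 (Zane): min(1, -14) = -14
root (Chen): max(-18, -14) = -14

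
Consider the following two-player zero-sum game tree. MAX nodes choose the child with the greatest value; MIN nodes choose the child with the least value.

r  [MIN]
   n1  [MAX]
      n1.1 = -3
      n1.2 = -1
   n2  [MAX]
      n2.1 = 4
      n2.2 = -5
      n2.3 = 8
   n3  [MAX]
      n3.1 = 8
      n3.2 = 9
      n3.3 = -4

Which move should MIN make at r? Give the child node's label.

n1

n1 (MAX): max(-3, -1) = -1
n2 (MAX): max(4, -5, 8) = 8
n3 (MAX): max(8, 9, -4) = 9
r (MIN): min(-1, 8, 9) = -1
MIN at r wants the lowest of {n1=-1, n2=8, n3=9}, so chooses n1.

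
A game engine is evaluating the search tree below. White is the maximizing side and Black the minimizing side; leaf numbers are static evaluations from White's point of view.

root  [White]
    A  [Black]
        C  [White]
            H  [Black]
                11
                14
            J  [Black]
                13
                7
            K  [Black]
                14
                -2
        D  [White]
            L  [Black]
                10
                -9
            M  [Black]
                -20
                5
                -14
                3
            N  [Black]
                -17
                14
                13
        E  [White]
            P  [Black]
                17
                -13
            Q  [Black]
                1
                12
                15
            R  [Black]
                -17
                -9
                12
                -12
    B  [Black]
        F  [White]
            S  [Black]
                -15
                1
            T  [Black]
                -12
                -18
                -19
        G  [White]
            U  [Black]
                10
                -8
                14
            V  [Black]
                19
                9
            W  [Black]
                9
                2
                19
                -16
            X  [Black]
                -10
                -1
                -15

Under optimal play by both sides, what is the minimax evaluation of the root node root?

H (Black): min(11, 14) = 11
J (Black): min(13, 7) = 7
K (Black): min(14, -2) = -2
C (White): max(11, 7, -2) = 11
L (Black): min(10, -9) = -9
M (Black): min(-20, 5, -14, 3) = -20
N (Black): min(-17, 14, 13) = -17
D (White): max(-9, -20, -17) = -9
P (Black): min(17, -13) = -13
Q (Black): min(1, 12, 15) = 1
R (Black): min(-17, -9, 12, -12) = -17
E (White): max(-13, 1, -17) = 1
A (Black): min(11, -9, 1) = -9
S (Black): min(-15, 1) = -15
T (Black): min(-12, -18, -19) = -19
F (White): max(-15, -19) = -15
U (Black): min(10, -8, 14) = -8
V (Black): min(19, 9) = 9
W (Black): min(9, 2, 19, -16) = -16
X (Black): min(-10, -1, -15) = -15
G (White): max(-8, 9, -16, -15) = 9
B (Black): min(-15, 9) = -15
root (White): max(-9, -15) = -9

-9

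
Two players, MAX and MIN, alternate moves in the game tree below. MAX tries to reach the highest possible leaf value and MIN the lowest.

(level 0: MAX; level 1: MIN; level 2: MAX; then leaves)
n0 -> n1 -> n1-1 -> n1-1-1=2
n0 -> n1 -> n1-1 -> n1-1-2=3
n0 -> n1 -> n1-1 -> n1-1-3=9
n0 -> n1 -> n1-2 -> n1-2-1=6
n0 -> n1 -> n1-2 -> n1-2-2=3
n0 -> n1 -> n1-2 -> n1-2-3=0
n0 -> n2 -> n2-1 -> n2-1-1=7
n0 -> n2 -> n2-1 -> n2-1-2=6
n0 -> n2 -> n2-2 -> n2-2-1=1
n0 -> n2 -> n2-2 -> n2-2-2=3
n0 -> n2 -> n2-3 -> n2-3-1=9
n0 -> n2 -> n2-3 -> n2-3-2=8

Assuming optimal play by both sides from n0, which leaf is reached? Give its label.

n1-1 (MAX): max(2, 3, 9) = 9
n1-2 (MAX): max(6, 3, 0) = 6
n1 (MIN): min(9, 6) = 6
n2-1 (MAX): max(7, 6) = 7
n2-2 (MAX): max(1, 3) = 3
n2-3 (MAX): max(9, 8) = 9
n2 (MIN): min(7, 3, 9) = 3
n0 (MAX): max(6, 3) = 6
At n0, MAX picks n1 (highest: 6).
At n1, MIN picks n1-2 (lowest: 6).
At n1-2, MAX picks n1-2-1 (highest: 6).
Terminal value 6.

n1-2-1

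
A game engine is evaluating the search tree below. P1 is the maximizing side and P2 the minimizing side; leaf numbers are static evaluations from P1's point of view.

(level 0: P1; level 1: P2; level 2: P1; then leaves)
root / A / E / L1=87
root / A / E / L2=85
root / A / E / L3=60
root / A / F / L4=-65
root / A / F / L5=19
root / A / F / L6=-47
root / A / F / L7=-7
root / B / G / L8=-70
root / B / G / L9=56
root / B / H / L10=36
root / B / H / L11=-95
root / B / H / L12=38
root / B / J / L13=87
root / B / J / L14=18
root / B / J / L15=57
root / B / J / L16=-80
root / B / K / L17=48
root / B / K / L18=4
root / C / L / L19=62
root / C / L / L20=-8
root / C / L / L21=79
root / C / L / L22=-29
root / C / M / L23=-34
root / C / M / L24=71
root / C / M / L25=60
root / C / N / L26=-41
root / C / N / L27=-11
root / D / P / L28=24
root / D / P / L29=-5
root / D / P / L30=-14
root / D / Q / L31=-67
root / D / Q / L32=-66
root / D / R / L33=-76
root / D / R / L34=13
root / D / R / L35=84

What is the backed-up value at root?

E (P1): max(87, 85, 60) = 87
F (P1): max(-65, 19, -47, -7) = 19
A (P2): min(87, 19) = 19
G (P1): max(-70, 56) = 56
H (P1): max(36, -95, 38) = 38
J (P1): max(87, 18, 57, -80) = 87
K (P1): max(48, 4) = 48
B (P2): min(56, 38, 87, 48) = 38
L (P1): max(62, -8, 79, -29) = 79
M (P1): max(-34, 71, 60) = 71
N (P1): max(-41, -11) = -11
C (P2): min(79, 71, -11) = -11
P (P1): max(24, -5, -14) = 24
Q (P1): max(-67, -66) = -66
R (P1): max(-76, 13, 84) = 84
D (P2): min(24, -66, 84) = -66
root (P1): max(19, 38, -11, -66) = 38

38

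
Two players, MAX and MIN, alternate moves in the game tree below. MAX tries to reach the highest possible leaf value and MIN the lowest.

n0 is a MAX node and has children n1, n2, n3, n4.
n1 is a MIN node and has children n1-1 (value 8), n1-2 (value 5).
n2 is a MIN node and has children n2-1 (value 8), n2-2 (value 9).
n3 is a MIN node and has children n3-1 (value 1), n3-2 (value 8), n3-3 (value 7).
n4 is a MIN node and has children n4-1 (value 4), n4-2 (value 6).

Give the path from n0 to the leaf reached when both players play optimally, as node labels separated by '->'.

n0 -> n2 -> n2-1

n1 (MIN): min(8, 5) = 5
n2 (MIN): min(8, 9) = 8
n3 (MIN): min(1, 8, 7) = 1
n4 (MIN): min(4, 6) = 4
n0 (MAX): max(5, 8, 1, 4) = 8
At n0, MAX picks n2 (highest: 8).
At n2, MIN picks n2-1 (lowest: 8).
Terminal value 8.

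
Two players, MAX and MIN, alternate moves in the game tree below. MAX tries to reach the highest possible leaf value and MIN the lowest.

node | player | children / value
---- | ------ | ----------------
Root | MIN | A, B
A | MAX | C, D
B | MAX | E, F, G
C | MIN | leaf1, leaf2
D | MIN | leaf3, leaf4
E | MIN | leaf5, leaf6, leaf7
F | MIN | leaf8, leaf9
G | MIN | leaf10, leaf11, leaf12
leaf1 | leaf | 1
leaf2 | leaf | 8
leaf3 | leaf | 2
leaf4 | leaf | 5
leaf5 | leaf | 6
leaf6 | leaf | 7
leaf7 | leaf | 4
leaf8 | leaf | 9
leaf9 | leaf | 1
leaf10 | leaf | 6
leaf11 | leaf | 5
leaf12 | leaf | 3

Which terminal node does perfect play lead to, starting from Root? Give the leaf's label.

leaf3

C (MIN): min(1, 8) = 1
D (MIN): min(2, 5) = 2
A (MAX): max(1, 2) = 2
E (MIN): min(6, 7, 4) = 4
F (MIN): min(9, 1) = 1
G (MIN): min(6, 5, 3) = 3
B (MAX): max(4, 1, 3) = 4
Root (MIN): min(2, 4) = 2
At Root, MIN picks A (lowest: 2).
At A, MAX picks D (highest: 2).
At D, MIN picks leaf3 (lowest: 2).
Terminal value 2.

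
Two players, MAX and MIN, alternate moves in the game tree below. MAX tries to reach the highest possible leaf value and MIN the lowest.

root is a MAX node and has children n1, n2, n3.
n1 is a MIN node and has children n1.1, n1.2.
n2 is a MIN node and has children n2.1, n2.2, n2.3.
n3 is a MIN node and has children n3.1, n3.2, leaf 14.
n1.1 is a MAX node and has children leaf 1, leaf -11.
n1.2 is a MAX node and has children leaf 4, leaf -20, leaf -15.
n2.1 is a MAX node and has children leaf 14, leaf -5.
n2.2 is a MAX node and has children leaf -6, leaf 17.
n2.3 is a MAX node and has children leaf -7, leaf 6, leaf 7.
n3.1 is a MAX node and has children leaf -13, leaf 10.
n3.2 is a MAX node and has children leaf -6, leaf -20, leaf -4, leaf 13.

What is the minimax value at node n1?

1

n1.1 (MAX): max(1, -11) = 1
n1.2 (MAX): max(4, -20, -15) = 4
n1 (MIN): min(1, 4) = 1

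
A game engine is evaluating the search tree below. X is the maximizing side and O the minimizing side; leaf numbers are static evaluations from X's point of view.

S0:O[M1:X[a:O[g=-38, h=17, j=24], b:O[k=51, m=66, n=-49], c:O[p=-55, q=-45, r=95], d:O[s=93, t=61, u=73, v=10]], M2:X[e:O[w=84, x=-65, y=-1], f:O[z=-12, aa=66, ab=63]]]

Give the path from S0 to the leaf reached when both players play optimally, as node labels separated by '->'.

a (O): min(-38, 17, 24) = -38
b (O): min(51, 66, -49) = -49
c (O): min(-55, -45, 95) = -55
d (O): min(93, 61, 73, 10) = 10
M1 (X): max(-38, -49, -55, 10) = 10
e (O): min(84, -65, -1) = -65
f (O): min(-12, 66, 63) = -12
M2 (X): max(-65, -12) = -12
S0 (O): min(10, -12) = -12
At S0, O picks M2 (lowest: -12).
At M2, X picks f (highest: -12).
At f, O picks z (lowest: -12).
Terminal value -12.

S0 -> M2 -> f -> z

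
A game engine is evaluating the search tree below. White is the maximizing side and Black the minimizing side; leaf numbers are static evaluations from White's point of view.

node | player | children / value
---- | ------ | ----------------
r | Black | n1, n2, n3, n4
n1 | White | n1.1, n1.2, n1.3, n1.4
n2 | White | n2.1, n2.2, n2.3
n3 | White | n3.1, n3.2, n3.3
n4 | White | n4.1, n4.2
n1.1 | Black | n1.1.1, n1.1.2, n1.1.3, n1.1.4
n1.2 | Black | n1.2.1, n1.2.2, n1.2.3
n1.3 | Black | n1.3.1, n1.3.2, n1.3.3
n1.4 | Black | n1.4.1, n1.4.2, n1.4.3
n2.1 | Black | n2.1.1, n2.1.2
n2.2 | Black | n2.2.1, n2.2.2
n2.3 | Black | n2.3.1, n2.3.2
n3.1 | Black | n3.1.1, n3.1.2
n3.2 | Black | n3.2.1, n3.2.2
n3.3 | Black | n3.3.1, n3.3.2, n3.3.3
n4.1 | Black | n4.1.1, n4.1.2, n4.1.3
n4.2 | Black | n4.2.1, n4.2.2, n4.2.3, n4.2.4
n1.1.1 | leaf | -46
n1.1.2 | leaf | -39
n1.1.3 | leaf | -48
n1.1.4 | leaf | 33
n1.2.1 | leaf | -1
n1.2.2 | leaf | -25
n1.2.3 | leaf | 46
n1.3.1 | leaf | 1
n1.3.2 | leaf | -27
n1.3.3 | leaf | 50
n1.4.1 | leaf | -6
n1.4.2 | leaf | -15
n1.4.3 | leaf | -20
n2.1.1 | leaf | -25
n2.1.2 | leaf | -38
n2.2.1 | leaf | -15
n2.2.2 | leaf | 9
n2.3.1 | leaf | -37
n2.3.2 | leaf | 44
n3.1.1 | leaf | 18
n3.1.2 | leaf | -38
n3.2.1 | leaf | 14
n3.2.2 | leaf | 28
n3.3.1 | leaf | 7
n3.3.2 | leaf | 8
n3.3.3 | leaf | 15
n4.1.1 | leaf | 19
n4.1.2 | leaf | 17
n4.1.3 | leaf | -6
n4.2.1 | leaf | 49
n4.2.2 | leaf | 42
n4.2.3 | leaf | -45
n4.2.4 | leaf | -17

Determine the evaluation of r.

n1.1 (Black): min(-46, -39, -48, 33) = -48
n1.2 (Black): min(-1, -25, 46) = -25
n1.3 (Black): min(1, -27, 50) = -27
n1.4 (Black): min(-6, -15, -20) = -20
n1 (White): max(-48, -25, -27, -20) = -20
n2.1 (Black): min(-25, -38) = -38
n2.2 (Black): min(-15, 9) = -15
n2.3 (Black): min(-37, 44) = -37
n2 (White): max(-38, -15, -37) = -15
n3.1 (Black): min(18, -38) = -38
n3.2 (Black): min(14, 28) = 14
n3.3 (Black): min(7, 8, 15) = 7
n3 (White): max(-38, 14, 7) = 14
n4.1 (Black): min(19, 17, -6) = -6
n4.2 (Black): min(49, 42, -45, -17) = -45
n4 (White): max(-6, -45) = -6
r (Black): min(-20, -15, 14, -6) = -20

-20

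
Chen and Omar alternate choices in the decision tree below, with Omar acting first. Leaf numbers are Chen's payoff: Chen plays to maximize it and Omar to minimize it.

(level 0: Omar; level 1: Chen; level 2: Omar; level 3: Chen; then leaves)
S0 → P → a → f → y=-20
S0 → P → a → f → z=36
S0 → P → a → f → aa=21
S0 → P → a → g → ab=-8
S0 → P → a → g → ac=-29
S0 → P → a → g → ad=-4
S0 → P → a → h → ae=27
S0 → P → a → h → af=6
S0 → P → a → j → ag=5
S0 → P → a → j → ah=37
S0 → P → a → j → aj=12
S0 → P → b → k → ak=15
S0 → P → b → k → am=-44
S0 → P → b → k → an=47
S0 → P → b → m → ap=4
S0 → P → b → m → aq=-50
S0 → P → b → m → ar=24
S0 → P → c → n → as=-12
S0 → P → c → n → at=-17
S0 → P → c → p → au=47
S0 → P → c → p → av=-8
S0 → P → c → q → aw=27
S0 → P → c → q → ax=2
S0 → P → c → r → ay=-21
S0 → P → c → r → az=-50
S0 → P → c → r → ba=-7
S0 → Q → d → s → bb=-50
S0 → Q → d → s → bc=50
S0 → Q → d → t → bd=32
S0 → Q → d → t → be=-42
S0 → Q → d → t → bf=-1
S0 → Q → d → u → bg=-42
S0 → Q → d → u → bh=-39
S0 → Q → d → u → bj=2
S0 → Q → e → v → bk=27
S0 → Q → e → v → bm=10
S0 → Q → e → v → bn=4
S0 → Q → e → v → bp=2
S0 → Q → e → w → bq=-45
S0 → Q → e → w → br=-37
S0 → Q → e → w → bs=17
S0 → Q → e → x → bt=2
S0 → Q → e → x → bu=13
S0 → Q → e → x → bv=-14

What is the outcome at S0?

f (Chen): max(-20, 36, 21) = 36
g (Chen): max(-8, -29, -4) = -4
h (Chen): max(27, 6) = 27
j (Chen): max(5, 37, 12) = 37
a (Omar): min(36, -4, 27, 37) = -4
k (Chen): max(15, -44, 47) = 47
m (Chen): max(4, -50, 24) = 24
b (Omar): min(47, 24) = 24
n (Chen): max(-12, -17) = -12
p (Chen): max(47, -8) = 47
q (Chen): max(27, 2) = 27
r (Chen): max(-21, -50, -7) = -7
c (Omar): min(-12, 47, 27, -7) = -12
P (Chen): max(-4, 24, -12) = 24
s (Chen): max(-50, 50) = 50
t (Chen): max(32, -42, -1) = 32
u (Chen): max(-42, -39, 2) = 2
d (Omar): min(50, 32, 2) = 2
v (Chen): max(27, 10, 4, 2) = 27
w (Chen): max(-45, -37, 17) = 17
x (Chen): max(2, 13, -14) = 13
e (Omar): min(27, 17, 13) = 13
Q (Chen): max(2, 13) = 13
S0 (Omar): min(24, 13) = 13

13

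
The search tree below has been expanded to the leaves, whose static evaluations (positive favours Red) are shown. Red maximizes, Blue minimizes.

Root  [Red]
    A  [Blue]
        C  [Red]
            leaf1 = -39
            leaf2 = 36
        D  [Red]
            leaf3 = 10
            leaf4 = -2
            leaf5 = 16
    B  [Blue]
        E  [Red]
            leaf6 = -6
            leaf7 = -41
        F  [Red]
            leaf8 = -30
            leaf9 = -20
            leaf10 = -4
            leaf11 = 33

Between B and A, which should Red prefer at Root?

A

E (Red): max(-6, -41) = -6
F (Red): max(-30, -20, -4, 33) = 33
B (Blue): min(-6, 33) = -6
C (Red): max(-39, 36) = 36
D (Red): max(10, -2, 16) = 16
A (Blue): min(36, 16) = 16
Red prefers the higher value; B=-6, A=16. A is better since 16 > -6.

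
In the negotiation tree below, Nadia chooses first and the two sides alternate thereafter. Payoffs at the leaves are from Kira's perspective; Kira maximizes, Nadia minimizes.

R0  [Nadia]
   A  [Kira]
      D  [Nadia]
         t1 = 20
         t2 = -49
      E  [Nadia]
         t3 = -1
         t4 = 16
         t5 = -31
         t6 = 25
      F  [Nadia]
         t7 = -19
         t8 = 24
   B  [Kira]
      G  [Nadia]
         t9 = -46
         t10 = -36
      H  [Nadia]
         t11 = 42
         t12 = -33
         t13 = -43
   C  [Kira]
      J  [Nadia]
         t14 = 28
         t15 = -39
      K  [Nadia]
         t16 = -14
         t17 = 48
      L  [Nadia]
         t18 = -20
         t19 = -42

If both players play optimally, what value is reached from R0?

-43

D (Nadia): min(20, -49) = -49
E (Nadia): min(-1, 16, -31, 25) = -31
F (Nadia): min(-19, 24) = -19
A (Kira): max(-49, -31, -19) = -19
G (Nadia): min(-46, -36) = -46
H (Nadia): min(42, -33, -43) = -43
B (Kira): max(-46, -43) = -43
J (Nadia): min(28, -39) = -39
K (Nadia): min(-14, 48) = -14
L (Nadia): min(-20, -42) = -42
C (Kira): max(-39, -14, -42) = -14
R0 (Nadia): min(-19, -43, -14) = -43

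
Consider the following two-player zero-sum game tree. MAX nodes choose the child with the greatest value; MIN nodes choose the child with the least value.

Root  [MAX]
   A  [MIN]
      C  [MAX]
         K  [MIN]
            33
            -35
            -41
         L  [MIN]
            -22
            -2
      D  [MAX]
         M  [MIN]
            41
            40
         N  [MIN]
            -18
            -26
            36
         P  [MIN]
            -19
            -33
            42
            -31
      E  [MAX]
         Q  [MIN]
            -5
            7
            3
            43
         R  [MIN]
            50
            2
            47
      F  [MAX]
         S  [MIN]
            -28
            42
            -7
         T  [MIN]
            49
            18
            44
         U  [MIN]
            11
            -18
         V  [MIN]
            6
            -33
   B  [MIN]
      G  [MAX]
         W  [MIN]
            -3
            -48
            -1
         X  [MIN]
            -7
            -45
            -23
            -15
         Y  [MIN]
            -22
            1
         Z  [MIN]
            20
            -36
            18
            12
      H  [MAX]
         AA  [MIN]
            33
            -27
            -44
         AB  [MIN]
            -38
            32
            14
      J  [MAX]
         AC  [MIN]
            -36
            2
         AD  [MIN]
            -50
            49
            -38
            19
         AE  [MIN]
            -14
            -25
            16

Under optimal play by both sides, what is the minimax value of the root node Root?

-22

K (MIN): min(33, -35, -41) = -41
L (MIN): min(-22, -2) = -22
C (MAX): max(-41, -22) = -22
M (MIN): min(41, 40) = 40
N (MIN): min(-18, -26, 36) = -26
P (MIN): min(-19, -33, 42, -31) = -33
D (MAX): max(40, -26, -33) = 40
Q (MIN): min(-5, 7, 3, 43) = -5
R (MIN): min(50, 2, 47) = 2
E (MAX): max(-5, 2) = 2
S (MIN): min(-28, 42, -7) = -28
T (MIN): min(49, 18, 44) = 18
U (MIN): min(11, -18) = -18
V (MIN): min(6, -33) = -33
F (MAX): max(-28, 18, -18, -33) = 18
A (MIN): min(-22, 40, 2, 18) = -22
W (MIN): min(-3, -48, -1) = -48
X (MIN): min(-7, -45, -23, -15) = -45
Y (MIN): min(-22, 1) = -22
Z (MIN): min(20, -36, 18, 12) = -36
G (MAX): max(-48, -45, -22, -36) = -22
AA (MIN): min(33, -27, -44) = -44
AB (MIN): min(-38, 32, 14) = -38
H (MAX): max(-44, -38) = -38
AC (MIN): min(-36, 2) = -36
AD (MIN): min(-50, 49, -38, 19) = -50
AE (MIN): min(-14, -25, 16) = -25
J (MAX): max(-36, -50, -25) = -25
B (MIN): min(-22, -38, -25) = -38
Root (MAX): max(-22, -38) = -22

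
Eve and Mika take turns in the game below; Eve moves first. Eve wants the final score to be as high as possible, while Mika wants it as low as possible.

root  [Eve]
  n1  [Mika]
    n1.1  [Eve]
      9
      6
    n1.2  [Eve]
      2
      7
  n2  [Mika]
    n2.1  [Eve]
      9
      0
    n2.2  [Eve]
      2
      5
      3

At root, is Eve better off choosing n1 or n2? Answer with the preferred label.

n1.1 (Eve): max(9, 6) = 9
n1.2 (Eve): max(2, 7) = 7
n1 (Mika): min(9, 7) = 7
n2.1 (Eve): max(9, 0) = 9
n2.2 (Eve): max(2, 5, 3) = 5
n2 (Mika): min(9, 5) = 5
Eve prefers the higher value; n1=7, n2=5. n1 is better since 7 > 5.

n1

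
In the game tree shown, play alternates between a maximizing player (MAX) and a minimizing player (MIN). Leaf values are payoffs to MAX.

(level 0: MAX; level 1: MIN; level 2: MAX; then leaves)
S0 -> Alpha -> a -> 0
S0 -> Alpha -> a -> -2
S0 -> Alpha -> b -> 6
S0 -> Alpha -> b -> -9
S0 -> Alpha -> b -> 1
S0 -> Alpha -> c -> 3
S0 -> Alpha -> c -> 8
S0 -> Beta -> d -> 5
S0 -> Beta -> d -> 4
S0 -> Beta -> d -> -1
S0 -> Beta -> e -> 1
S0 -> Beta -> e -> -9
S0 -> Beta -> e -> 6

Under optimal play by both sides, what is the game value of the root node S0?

5

a (MAX): max(0, -2) = 0
b (MAX): max(6, -9, 1) = 6
c (MAX): max(3, 8) = 8
Alpha (MIN): min(0, 6, 8) = 0
d (MAX): max(5, 4, -1) = 5
e (MAX): max(1, -9, 6) = 6
Beta (MIN): min(5, 6) = 5
S0 (MAX): max(0, 5) = 5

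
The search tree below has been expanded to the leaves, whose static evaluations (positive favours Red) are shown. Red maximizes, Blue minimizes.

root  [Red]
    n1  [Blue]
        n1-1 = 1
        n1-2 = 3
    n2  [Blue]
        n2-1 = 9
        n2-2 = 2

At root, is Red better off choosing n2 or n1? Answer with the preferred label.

n2 (Blue): min(9, 2) = 2
n1 (Blue): min(1, 3) = 1
Red prefers the higher value; n2=2, n1=1. n2 is better since 2 > 1.

n2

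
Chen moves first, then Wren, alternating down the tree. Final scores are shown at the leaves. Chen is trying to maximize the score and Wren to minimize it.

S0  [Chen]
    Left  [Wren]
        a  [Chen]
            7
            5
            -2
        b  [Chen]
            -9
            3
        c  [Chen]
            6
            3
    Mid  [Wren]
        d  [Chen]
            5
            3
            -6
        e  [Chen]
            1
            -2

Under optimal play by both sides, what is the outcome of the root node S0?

3

a (Chen): max(7, 5, -2) = 7
b (Chen): max(-9, 3) = 3
c (Chen): max(6, 3) = 6
Left (Wren): min(7, 3, 6) = 3
d (Chen): max(5, 3, -6) = 5
e (Chen): max(1, -2) = 1
Mid (Wren): min(5, 1) = 1
S0 (Chen): max(3, 1) = 3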